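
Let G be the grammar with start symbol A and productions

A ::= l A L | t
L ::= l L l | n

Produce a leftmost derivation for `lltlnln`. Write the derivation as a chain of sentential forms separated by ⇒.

A ⇒ lAL   [A ::= l A L]
lAL ⇒ llALL   [A ::= l A L]
llALL ⇒ lltLL   [A ::= t]
lltLL ⇒ lltlLlL   [L ::= l L l]
lltlLlL ⇒ lltlnlL   [L ::= n]
lltlnlL ⇒ lltlnln   [L ::= n]

A ⇒ lAL ⇒ llALL ⇒ lltLL ⇒ lltlLlL ⇒ lltlnlL ⇒ lltlnln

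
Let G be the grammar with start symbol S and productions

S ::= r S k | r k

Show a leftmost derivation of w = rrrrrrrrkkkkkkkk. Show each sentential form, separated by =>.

S=>rSk=>rrSkk=>rrrSkkk=>rrrrSkkkk=>rrrrrSkkkkk=>rrrrrrSkkkkkk=>rrrrrrrSkkkkkkk=>rrrrrrrrkkkkkkkk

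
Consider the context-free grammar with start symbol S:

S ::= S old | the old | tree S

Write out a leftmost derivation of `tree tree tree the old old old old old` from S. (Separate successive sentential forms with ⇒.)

S ⇒ S old ⇒ S old old ⇒ tree S old old ⇒ tree tree S old old ⇒ tree tree tree S old old ⇒ tree tree tree S old old old ⇒ tree tree tree S old old old old ⇒ tree tree tree the old old old old old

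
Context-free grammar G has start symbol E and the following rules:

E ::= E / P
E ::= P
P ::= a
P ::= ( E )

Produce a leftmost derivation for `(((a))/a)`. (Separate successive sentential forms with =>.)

E=>P=>(E)=>(E/P)=>(P/P)=>((E)/P)=>((P)/P)=>(((E))/P)=>(((P))/P)=>(((a))/P)=>(((a))/a)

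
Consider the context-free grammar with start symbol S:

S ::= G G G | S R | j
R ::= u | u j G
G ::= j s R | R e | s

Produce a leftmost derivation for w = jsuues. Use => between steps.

S => GGG => jsRGG => jsuGG => jsuReG => jsuueG => jsuues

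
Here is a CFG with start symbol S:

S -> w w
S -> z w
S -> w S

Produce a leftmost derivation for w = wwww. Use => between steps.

S=>wS=>wwS=>wwww

S => wS   [S -> w S]
wS => wwS   [S -> w S]
wwS => wwww   [S -> w w]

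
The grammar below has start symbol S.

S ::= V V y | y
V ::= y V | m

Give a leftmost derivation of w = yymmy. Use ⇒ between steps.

S⇒VVy⇒yVVy⇒yyVVy⇒yymVy⇒yymmy

S ⇒ VVy   [S ::= V V y]
VVy ⇒ yVVy   [V ::= y V]
yVVy ⇒ yyVVy   [V ::= y V]
yyVVy ⇒ yymVy   [V ::= m]
yymVy ⇒ yymmy   [V ::= m]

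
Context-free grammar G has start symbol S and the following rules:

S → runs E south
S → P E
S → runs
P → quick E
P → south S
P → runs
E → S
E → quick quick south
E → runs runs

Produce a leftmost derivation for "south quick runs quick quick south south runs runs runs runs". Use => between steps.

S => P E => south S E => south P E E => south quick E E E => south quick S E E => south quick runs E south E E => south quick runs quick quick south south E E => south quick runs quick quick south south runs runs E => south quick runs quick quick south south runs runs runs runs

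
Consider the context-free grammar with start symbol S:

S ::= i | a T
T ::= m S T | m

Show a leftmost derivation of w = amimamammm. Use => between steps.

S => aT => amST => amiT => amimST => amimaTT => amimamSTT => amimamaTTT => amimamamTT => amimamammT => amimamammm

S => aT   [S ::= a T]
aT => amST   [T ::= m S T]
amST => amiT   [S ::= i]
amiT => amimST   [T ::= m S T]
amimST => amimaTT   [S ::= a T]
amimaTT => amimamSTT   [T ::= m S T]
amimamSTT => amimamaTTT   [S ::= a T]
amimamaTTT => amimamamTT   [T ::= m]
amimamamTT => amimamammT   [T ::= m]
amimamammT => amimamammm   [T ::= m]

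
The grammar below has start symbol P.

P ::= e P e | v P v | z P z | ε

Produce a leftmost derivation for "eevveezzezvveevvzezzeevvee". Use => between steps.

P => ePe => eePee => eevPvee => eevvPvvee => eevvePevvee => eevveePeevvee => eevveezPzeevvee => eevveezzPzzeevvee => eevveezzePezzeevvee => eevveezzezPzezzeevvee => eevveezzezvPvzezzeevvee => eevveezzezvvPvvzezzeevvee => eevveezzezvvePevvzezzeevvee => eevveezzezvveevvzezzeevvee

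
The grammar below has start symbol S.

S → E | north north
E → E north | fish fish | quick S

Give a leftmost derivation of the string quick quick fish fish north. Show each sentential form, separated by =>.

S => E => quick S => quick E => quick quick S => quick quick E => quick quick E north => quick quick fish fish north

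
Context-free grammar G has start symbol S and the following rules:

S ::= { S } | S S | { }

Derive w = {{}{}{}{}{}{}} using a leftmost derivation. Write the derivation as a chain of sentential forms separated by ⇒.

S⇒{S}⇒{SS}⇒{SSS}⇒{SSSS}⇒{SSSSS}⇒{SSSSSS}⇒{{}SSSSS}⇒{{}{}SSSS}⇒{{}{}{}SSS}⇒{{}{}{}{}SS}⇒{{}{}{}{}{}S}⇒{{}{}{}{}{}{}}

S ⇒ {S}   [S ::= { S }]
{S} ⇒ {SS}   [S ::= S S]
{SS} ⇒ {SSS}   [S ::= S S]
{SSS} ⇒ {SSSS}   [S ::= S S]
{SSSS} ⇒ {SSSSS}   [S ::= S S]
{SSSSS} ⇒ {SSSSSS}   [S ::= S S]
{SSSSSS} ⇒ {{}SSSSS}   [S ::= { }]
{{}SSSSS} ⇒ {{}{}SSSS}   [S ::= { }]
{{}{}SSSS} ⇒ {{}{}{}SSS}   [S ::= { }]
{{}{}{}SSS} ⇒ {{}{}{}{}SS}   [S ::= { }]
{{}{}{}{}SS} ⇒ {{}{}{}{}{}S}   [S ::= { }]
{{}{}{}{}{}S} ⇒ {{}{}{}{}{}{}}   [S ::= { }]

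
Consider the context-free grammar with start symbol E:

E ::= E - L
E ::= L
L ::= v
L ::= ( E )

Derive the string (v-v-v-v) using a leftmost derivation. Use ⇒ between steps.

E ⇒ L ⇒ (E) ⇒ (E-L) ⇒ (E-L-L) ⇒ (E-L-L-L) ⇒ (L-L-L-L) ⇒ (v-L-L-L) ⇒ (v-v-L-L) ⇒ (v-v-v-L) ⇒ (v-v-v-v)

E ⇒ L   [E ::= L]
L ⇒ (E)   [L ::= ( E )]
(E) ⇒ (E-L)   [E ::= E - L]
(E-L) ⇒ (E-L-L)   [E ::= E - L]
(E-L-L) ⇒ (E-L-L-L)   [E ::= E - L]
(E-L-L-L) ⇒ (L-L-L-L)   [E ::= L]
(L-L-L-L) ⇒ (v-L-L-L)   [L ::= v]
(v-L-L-L) ⇒ (v-v-L-L)   [L ::= v]
(v-v-L-L) ⇒ (v-v-v-L)   [L ::= v]
(v-v-v-L) ⇒ (v-v-v-v)   [L ::= v]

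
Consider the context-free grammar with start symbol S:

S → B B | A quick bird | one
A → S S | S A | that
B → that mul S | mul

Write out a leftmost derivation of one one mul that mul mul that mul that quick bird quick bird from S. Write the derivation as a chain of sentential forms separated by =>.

S => A quick bird => S A quick bird => one A quick bird => one S S quick bird => one one S quick bird => one one B B quick bird => one one mul B quick bird => one one mul that mul S quick bird => one one mul that mul B B quick bird => one one mul that mul mul B quick bird => one one mul that mul mul that mul S quick bird => one one mul that mul mul that mul A quick bird quick bird => one one mul that mul mul that mul that quick bird quick bird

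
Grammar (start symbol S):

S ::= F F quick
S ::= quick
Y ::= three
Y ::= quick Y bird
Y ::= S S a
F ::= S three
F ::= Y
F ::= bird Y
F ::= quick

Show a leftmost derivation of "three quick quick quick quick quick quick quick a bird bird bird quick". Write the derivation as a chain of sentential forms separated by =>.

S => F F quick   [S ::= F F quick]
F F quick => Y F quick   [F ::= Y]
Y F quick => three F quick   [Y ::= three]
three F quick => three Y quick   [F ::= Y]
three Y quick => three quick Y bird quick   [Y ::= quick Y bird]
three quick Y bird quick => three quick quick Y bird bird quick   [Y ::= quick Y bird]
three quick quick Y bird bird quick => three quick quick quick Y bird bird bird quick   [Y ::= quick Y bird]
three quick quick quick Y bird bird bird quick => three quick quick quick S S a bird bird bird quick   [Y ::= S S a]
three quick quick quick S S a bird bird bird quick => three quick quick quick F F quick S a bird bird bird quick   [S ::= F F quick]
three quick quick quick F F quick S a bird bird bird quick => three quick quick quick quick F quick S a bird bird bird quick   [F ::= quick]
three quick quick quick quick F quick S a bird bird bird quick => three quick quick quick quick quick quick S a bird bird bird quick   [F ::= quick]
three quick quick quick quick quick quick S a bird bird bird quick => three quick quick quick quick quick quick quick a bird bird bird quick   [S ::= quick]

S => F F quick => Y F quick => three F quick => three Y quick => three quick Y bird quick => three quick quick Y bird bird quick => three quick quick quick Y bird bird bird quick => three quick quick quick S S a bird bird bird quick => three quick quick quick F F quick S a bird bird bird quick => three quick quick quick quick F quick S a bird bird bird quick => three quick quick quick quick quick quick S a bird bird bird quick => three quick quick quick quick quick quick quick a bird bird bird quick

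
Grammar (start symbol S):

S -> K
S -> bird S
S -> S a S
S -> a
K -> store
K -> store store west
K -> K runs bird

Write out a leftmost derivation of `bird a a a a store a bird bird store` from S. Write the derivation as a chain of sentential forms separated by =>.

S => bird S   [S -> bird S]
bird S => bird S a S   [S -> S a S]
bird S a S => bird S a S a S   [S -> S a S]
bird S a S a S => bird a a S a S   [S -> a]
bird a a S a S => bird a a a a S   [S -> a]
bird a a a a S => bird a a a a S a S   [S -> S a S]
bird a a a a S a S => bird a a a a K a S   [S -> K]
bird a a a a K a S => bird a a a a store a S   [K -> store]
bird a a a a store a S => bird a a a a store a bird S   [S -> bird S]
bird a a a a store a bird S => bird a a a a store a bird bird S   [S -> bird S]
bird a a a a store a bird bird S => bird a a a a store a bird bird K   [S -> K]
bird a a a a store a bird bird K => bird a a a a store a bird bird store   [K -> store]

S => bird S => bird S a S => bird S a S a S => bird a a S a S => bird a a a a S => bird a a a a S a S => bird a a a a K a S => bird a a a a store a S => bird a a a a store a bird S => bird a a a a store a bird bird S => bird a a a a store a bird bird K => bird a a a a store a bird bird store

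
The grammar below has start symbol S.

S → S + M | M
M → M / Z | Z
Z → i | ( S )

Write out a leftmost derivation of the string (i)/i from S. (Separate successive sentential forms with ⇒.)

S ⇒ M   [S → M]
M ⇒ M/Z   [M → M / Z]
M/Z ⇒ Z/Z   [M → Z]
Z/Z ⇒ (S)/Z   [Z → ( S )]
(S)/Z ⇒ (M)/Z   [S → M]
(M)/Z ⇒ (Z)/Z   [M → Z]
(Z)/Z ⇒ (i)/Z   [Z → i]
(i)/Z ⇒ (i)/i   [Z → i]

S ⇒ M ⇒ M/Z ⇒ Z/Z ⇒ (S)/Z ⇒ (M)/Z ⇒ (Z)/Z ⇒ (i)/Z ⇒ (i)/i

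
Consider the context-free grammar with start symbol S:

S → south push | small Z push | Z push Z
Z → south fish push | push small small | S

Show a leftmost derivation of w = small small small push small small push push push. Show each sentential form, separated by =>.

S => small Z push => small S push => small small Z push push => small small S push push => small small small Z push push push => small small small push small small push push push

S => small Z push   [S → small Z push]
small Z push => small S push   [Z → S]
small S push => small small Z push push   [S → small Z push]
small small Z push push => small small S push push   [Z → S]
small small S push push => small small small Z push push push   [S → small Z push]
small small small Z push push push => small small small push small small push push push   [Z → push small small]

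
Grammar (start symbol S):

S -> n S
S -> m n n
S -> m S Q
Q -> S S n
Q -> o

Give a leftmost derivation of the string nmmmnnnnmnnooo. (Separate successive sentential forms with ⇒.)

S ⇒ nS   [S -> n S]
nS ⇒ nmSQ   [S -> m S Q]
nmSQ ⇒ nmmSQQ   [S -> m S Q]
nmmSQQ ⇒ nmmmSQQQ   [S -> m S Q]
nmmmSQQQ ⇒ nmmmnSQQQ   [S -> n S]
nmmmnSQQQ ⇒ nmmmnnSQQQ   [S -> n S]
nmmmnnSQQQ ⇒ nmmmnnnSQQQ   [S -> n S]
nmmmnnnSQQQ ⇒ nmmmnnnnSQQQ   [S -> n S]
nmmmnnnnSQQQ ⇒ nmmmnnnnmnnQQQ   [S -> m n n]
nmmmnnnnmnnQQQ ⇒ nmmmnnnnmnnoQQ   [Q -> o]
nmmmnnnnmnnoQQ ⇒ nmmmnnnnmnnooQ   [Q -> o]
nmmmnnnnmnnooQ ⇒ nmmmnnnnmnnooo   [Q -> o]

S ⇒ nS ⇒ nmSQ ⇒ nmmSQQ ⇒ nmmmSQQQ ⇒ nmmmnSQQQ ⇒ nmmmnnSQQQ ⇒ nmmmnnnSQQQ ⇒ nmmmnnnnSQQQ ⇒ nmmmnnnnmnnQQQ ⇒ nmmmnnnnmnnoQQ ⇒ nmmmnnnnmnnooQ ⇒ nmmmnnnnmnnooo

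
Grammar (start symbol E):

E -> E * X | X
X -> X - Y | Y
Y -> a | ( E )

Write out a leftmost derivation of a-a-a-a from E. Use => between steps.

E => X   [E -> X]
X => X-Y   [X -> X - Y]
X-Y => X-Y-Y   [X -> X - Y]
X-Y-Y => X-Y-Y-Y   [X -> X - Y]
X-Y-Y-Y => Y-Y-Y-Y   [X -> Y]
Y-Y-Y-Y => a-Y-Y-Y   [Y -> a]
a-Y-Y-Y => a-a-Y-Y   [Y -> a]
a-a-Y-Y => a-a-a-Y   [Y -> a]
a-a-a-Y => a-a-a-a   [Y -> a]

E=>X=>X-Y=>X-Y-Y=>X-Y-Y-Y=>Y-Y-Y-Y=>a-Y-Y-Y=>a-a-Y-Y=>a-a-a-Y=>a-a-a-a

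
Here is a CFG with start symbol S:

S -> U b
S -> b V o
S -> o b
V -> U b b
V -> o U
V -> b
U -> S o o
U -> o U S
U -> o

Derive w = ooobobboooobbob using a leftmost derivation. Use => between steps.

S=>Ub=>oUSb=>ooUSSb=>oooSSb=>ooobVoSb=>oooboUoSb=>oooboSoooSb=>ooobobVooooSb=>ooobobbooooSb=>ooobobboooobVob=>ooobobboooobbob

S => Ub   [S -> U b]
Ub => oUSb   [U -> o U S]
oUSb => ooUSSb   [U -> o U S]
ooUSSb => oooSSb   [U -> o]
oooSSb => ooobVoSb   [S -> b V o]
ooobVoSb => oooboUoSb   [V -> o U]
oooboUoSb => oooboSoooSb   [U -> S o o]
oooboSoooSb => ooobobVooooSb   [S -> b V o]
ooobobVooooSb => ooobobbooooSb   [V -> b]
ooobobbooooSb => ooobobboooobVob   [S -> b V o]
ooobobboooobVob => ooobobboooobbob   [V -> b]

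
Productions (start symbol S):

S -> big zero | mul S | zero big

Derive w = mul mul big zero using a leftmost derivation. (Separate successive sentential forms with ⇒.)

S ⇒ mul S   [S -> mul S]
mul S ⇒ mul mul S   [S -> mul S]
mul mul S ⇒ mul mul big zero   [S -> big zero]

S ⇒ mul S ⇒ mul mul S ⇒ mul mul big zero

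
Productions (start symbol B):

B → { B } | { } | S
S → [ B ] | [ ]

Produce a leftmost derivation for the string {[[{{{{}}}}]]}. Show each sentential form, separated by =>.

B => {B} => {S} => {[B]} => {[S]} => {[[B]]} => {[[{B}]]} => {[[{{B}}]]} => {[[{{{B}}}]]} => {[[{{{{}}}}]]}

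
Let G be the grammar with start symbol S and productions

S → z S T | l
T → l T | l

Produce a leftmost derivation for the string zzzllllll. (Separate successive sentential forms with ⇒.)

S ⇒ zST   [S → z S T]
zST ⇒ zzSTT   [S → z S T]
zzSTT ⇒ zzzSTTT   [S → z S T]
zzzSTTT ⇒ zzzlTTT   [S → l]
zzzlTTT ⇒ zzzllTTT   [T → l T]
zzzllTTT ⇒ zzzlllTT   [T → l]
zzzlllTT ⇒ zzzllllTT   [T → l T]
zzzllllTT ⇒ zzzlllllT   [T → l]
zzzlllllT ⇒ zzzllllll   [T → l]

S ⇒ zST ⇒ zzSTT ⇒ zzzSTTT ⇒ zzzlTTT ⇒ zzzllTTT ⇒ zzzlllTT ⇒ zzzllllTT ⇒ zzzlllllT ⇒ zzzllllll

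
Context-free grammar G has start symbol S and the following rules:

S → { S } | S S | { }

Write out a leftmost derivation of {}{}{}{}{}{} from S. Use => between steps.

S=>SS=>{}S=>{}SS=>{}{}S=>{}{}SS=>{}{}{}S=>{}{}{}SS=>{}{}{}SSS=>{}{}{}{}SS=>{}{}{}{}{}S=>{}{}{}{}{}{}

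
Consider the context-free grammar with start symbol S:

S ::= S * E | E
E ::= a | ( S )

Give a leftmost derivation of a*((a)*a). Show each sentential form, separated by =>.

S => S*E => E*E => a*E => a*(S) => a*(S*E) => a*(E*E) => a*((S)*E) => a*((E)*E) => a*((a)*E) => a*((a)*a)

S => S*E   [S ::= S * E]
S*E => E*E   [S ::= E]
E*E => a*E   [E ::= a]
a*E => a*(S)   [E ::= ( S )]
a*(S) => a*(S*E)   [S ::= S * E]
a*(S*E) => a*(E*E)   [S ::= E]
a*(E*E) => a*((S)*E)   [E ::= ( S )]
a*((S)*E) => a*((E)*E)   [S ::= E]
a*((E)*E) => a*((a)*E)   [E ::= a]
a*((a)*E) => a*((a)*a)   [E ::= a]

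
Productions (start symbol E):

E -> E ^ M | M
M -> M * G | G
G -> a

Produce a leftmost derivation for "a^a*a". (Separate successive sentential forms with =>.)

E=>E^M=>M^M=>G^M=>a^M=>a^M*G=>a^G*G=>a^a*G=>a^a*a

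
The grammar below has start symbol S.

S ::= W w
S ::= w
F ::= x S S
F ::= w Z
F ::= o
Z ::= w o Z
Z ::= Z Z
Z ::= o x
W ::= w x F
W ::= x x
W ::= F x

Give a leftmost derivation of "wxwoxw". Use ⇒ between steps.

S ⇒ Ww   [S ::= W w]
Ww ⇒ wxFw   [W ::= w x F]
wxFw ⇒ wxwZw   [F ::= w Z]
wxwZw ⇒ wxwoxw   [Z ::= o x]

S⇒Ww⇒wxFw⇒wxwZw⇒wxwoxw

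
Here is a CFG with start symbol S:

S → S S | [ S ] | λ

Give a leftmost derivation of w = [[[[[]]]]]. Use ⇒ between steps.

S ⇒ [S]   [S → [ S ]]
[S] ⇒ [[S]]   [S → [ S ]]
[[S]] ⇒ [[[S]]]   [S → [ S ]]
[[[S]]] ⇒ [[[SS]]]   [S → S S]
[[[SS]]] ⇒ [[[SSS]]]   [S → S S]
[[[SSS]]] ⇒ [[[SSSS]]]   [S → S S]
[[[SSSS]]] ⇒ [[[[S]SSS]]]   [S → [ S ]]
[[[[S]SSS]]] ⇒ [[[[[S]]SSS]]]   [S → [ S ]]
[[[[[S]]SSS]]] ⇒ [[[[[]]SSS]]]   [S → λ]
[[[[[]]SSS]]] ⇒ [[[[[]]SS]]]   [S → λ]
[[[[[]]SS]]] ⇒ [[[[[]]S]]]   [S → λ]
[[[[[]]S]]] ⇒ [[[[[]]]]]   [S → λ]

S ⇒ [S] ⇒ [[S]] ⇒ [[[S]]] ⇒ [[[SS]]] ⇒ [[[SSS]]] ⇒ [[[SSSS]]] ⇒ [[[[S]SSS]]] ⇒ [[[[[S]]SSS]]] ⇒ [[[[[]]SSS]]] ⇒ [[[[[]]SS]]] ⇒ [[[[[]]S]]] ⇒ [[[[[]]]]]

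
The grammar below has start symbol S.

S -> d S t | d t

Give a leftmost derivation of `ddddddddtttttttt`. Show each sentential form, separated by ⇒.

S⇒dSt⇒ddStt⇒dddSttt⇒ddddStttt⇒dddddSttttt⇒ddddddStttttt⇒dddddddSttttttt⇒ddddddddtttttttt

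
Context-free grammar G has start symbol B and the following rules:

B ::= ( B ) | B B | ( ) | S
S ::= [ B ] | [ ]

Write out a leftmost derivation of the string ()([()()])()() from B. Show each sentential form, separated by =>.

B => BB   [B ::= B B]
BB => BBB   [B ::= B B]
BBB => ()BB   [B ::= ( )]
()BB => ()(B)B   [B ::= ( B )]
()(B)B => ()(S)B   [B ::= S]
()(S)B => ()([B])B   [S ::= [ B ]]
()([B])B => ()([BB])B   [B ::= B B]
()([BB])B => ()([()B])B   [B ::= ( )]
()([()B])B => ()([()()])B   [B ::= ( )]
()([()()])B => ()([()()])BB   [B ::= B B]
()([()()])BB => ()([()()])()B   [B ::= ( )]
()([()()])()B => ()([()()])()()   [B ::= ( )]

B=>BB=>BBB=>()BB=>()(B)B=>()(S)B=>()([B])B=>()([BB])B=>()([()B])B=>()([()()])B=>()([()()])BB=>()([()()])()B=>()([()()])()()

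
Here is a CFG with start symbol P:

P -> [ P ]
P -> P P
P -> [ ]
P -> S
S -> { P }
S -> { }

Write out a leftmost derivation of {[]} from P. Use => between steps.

P => S   [P -> S]
S => {P}   [S -> { P }]
{P} => {[]}   [P -> [ ]]

P=>S=>{P}=>{[]}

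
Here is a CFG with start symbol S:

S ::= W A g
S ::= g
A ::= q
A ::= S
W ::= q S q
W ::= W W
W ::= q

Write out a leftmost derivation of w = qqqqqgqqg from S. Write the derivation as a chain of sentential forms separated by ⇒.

S ⇒ WAg ⇒ qSqAg ⇒ qWAgqAg ⇒ qWWAgqAg ⇒ qWWWAgqAg ⇒ qqWWAgqAg ⇒ qqqWAgqAg ⇒ qqqqAgqAg ⇒ qqqqqgqAg ⇒ qqqqqgqqg

S ⇒ WAg   [S ::= W A g]
WAg ⇒ qSqAg   [W ::= q S q]
qSqAg ⇒ qWAgqAg   [S ::= W A g]
qWAgqAg ⇒ qWWAgqAg   [W ::= W W]
qWWAgqAg ⇒ qWWWAgqAg   [W ::= W W]
qWWWAgqAg ⇒ qqWWAgqAg   [W ::= q]
qqWWAgqAg ⇒ qqqWAgqAg   [W ::= q]
qqqWAgqAg ⇒ qqqqAgqAg   [W ::= q]
qqqqAgqAg ⇒ qqqqqgqAg   [A ::= q]
qqqqqgqAg ⇒ qqqqqgqqg   [A ::= q]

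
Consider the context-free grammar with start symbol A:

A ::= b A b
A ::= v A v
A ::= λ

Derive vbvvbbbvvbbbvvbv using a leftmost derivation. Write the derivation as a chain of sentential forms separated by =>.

A => vAv => vbAbv => vbvAvbv => vbvvAvvbv => vbvvbAbvvbv => vbvvbbAbbvvbv => vbvvbbbAbbbvvbv => vbvvbbbvAvbbbvvbv => vbvvbbbvvbbbvvbv

A => vAv   [A ::= v A v]
vAv => vbAbv   [A ::= b A b]
vbAbv => vbvAvbv   [A ::= v A v]
vbvAvbv => vbvvAvvbv   [A ::= v A v]
vbvvAvvbv => vbvvbAbvvbv   [A ::= b A b]
vbvvbAbvvbv => vbvvbbAbbvvbv   [A ::= b A b]
vbvvbbAbbvvbv => vbvvbbbAbbbvvbv   [A ::= b A b]
vbvvbbbAbbbvvbv => vbvvbbbvAvbbbvvbv   [A ::= v A v]
vbvvbbbvAvbbbvvbv => vbvvbbbvvbbbvvbv   [A ::= λ]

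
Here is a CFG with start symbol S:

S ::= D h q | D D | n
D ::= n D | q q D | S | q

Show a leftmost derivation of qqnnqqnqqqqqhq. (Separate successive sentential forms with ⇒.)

S ⇒ DD   [S ::= D D]
DD ⇒ qqDD   [D ::= q q D]
qqDD ⇒ qqnDD   [D ::= n D]
qqnDD ⇒ qqnnDD   [D ::= n D]
qqnnDD ⇒ qqnnqqDD   [D ::= q q D]
qqnnqqDD ⇒ qqnnqqSD   [D ::= S]
qqnnqqSD ⇒ qqnnqqDDD   [S ::= D D]
qqnnqqDDD ⇒ qqnnqqnDDD   [D ::= n D]
qqnnqqnDDD ⇒ qqnnqqnqDD   [D ::= q]
qqnnqqnqDD ⇒ qqnnqqnqqD   [D ::= q]
qqnnqqnqqD ⇒ qqnnqqnqqqqD   [D ::= q q D]
qqnnqqnqqqqD ⇒ qqnnqqnqqqqS   [D ::= S]
qqnnqqnqqqqS ⇒ qqnnqqnqqqqDhq   [S ::= D h q]
qqnnqqnqqqqDhq ⇒ qqnnqqnqqqqqhq   [D ::= q]

S ⇒ DD ⇒ qqDD ⇒ qqnDD ⇒ qqnnDD ⇒ qqnnqqDD ⇒ qqnnqqSD ⇒ qqnnqqDDD ⇒ qqnnqqnDDD ⇒ qqnnqqnqDD ⇒ qqnnqqnqqD ⇒ qqnnqqnqqqqD ⇒ qqnnqqnqqqqS ⇒ qqnnqqnqqqqDhq ⇒ qqnnqqnqqqqqhq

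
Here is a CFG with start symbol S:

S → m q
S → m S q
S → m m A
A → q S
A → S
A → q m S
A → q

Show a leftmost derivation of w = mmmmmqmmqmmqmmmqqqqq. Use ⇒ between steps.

S⇒mSq⇒mmSqq⇒mmmSqqq⇒mmmmmAqqq⇒mmmmmqSqqq⇒mmmmmqmmAqqq⇒mmmmmqmmqSqqq⇒mmmmmqmmqmmAqqq⇒mmmmmqmmqmmqSqqq⇒mmmmmqmmqmmqmSqqqq⇒mmmmmqmmqmmqmmmAqqqq⇒mmmmmqmmqmmqmmmqqqqq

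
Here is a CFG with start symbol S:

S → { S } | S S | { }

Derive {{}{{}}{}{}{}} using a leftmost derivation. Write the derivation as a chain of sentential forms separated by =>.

S => {S} => {SS} => {SSS} => {{}SS} => {{}SSS} => {{}{S}SS} => {{}{{}}SS} => {{}{{}}{}S} => {{}{{}}{}SS} => {{}{{}}{}{}S} => {{}{{}}{}{}{}}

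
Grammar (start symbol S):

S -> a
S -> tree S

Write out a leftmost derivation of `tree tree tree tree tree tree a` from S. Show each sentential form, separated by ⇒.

S ⇒ tree S ⇒ tree tree S ⇒ tree tree tree S ⇒ tree tree tree tree S ⇒ tree tree tree tree tree S ⇒ tree tree tree tree tree tree S ⇒ tree tree tree tree tree tree a

S ⇒ tree S   [S -> tree S]
tree S ⇒ tree tree S   [S -> tree S]
tree tree S ⇒ tree tree tree S   [S -> tree S]
tree tree tree S ⇒ tree tree tree tree S   [S -> tree S]
tree tree tree tree S ⇒ tree tree tree tree tree S   [S -> tree S]
tree tree tree tree tree S ⇒ tree tree tree tree tree tree S   [S -> tree S]
tree tree tree tree tree tree S ⇒ tree tree tree tree tree tree a   [S -> a]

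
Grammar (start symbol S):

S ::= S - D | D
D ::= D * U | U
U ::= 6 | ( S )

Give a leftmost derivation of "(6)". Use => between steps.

S => D => U => (S) => (D) => (U) => (6)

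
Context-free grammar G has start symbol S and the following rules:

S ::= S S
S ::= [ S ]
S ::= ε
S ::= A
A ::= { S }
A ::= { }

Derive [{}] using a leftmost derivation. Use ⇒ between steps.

S⇒SS⇒[S]S⇒[A]S⇒[{S}]S⇒[{}]S⇒[{}]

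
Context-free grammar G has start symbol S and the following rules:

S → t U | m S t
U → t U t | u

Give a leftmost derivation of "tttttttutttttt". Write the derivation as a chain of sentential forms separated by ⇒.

S ⇒ tU ⇒ ttUt ⇒ tttUtt ⇒ ttttUttt ⇒ tttttUtttt ⇒ ttttttUttttt ⇒ tttttttUtttttt ⇒ tttttttutttttt

S ⇒ tU   [S → t U]
tU ⇒ ttUt   [U → t U t]
ttUt ⇒ tttUtt   [U → t U t]
tttUtt ⇒ ttttUttt   [U → t U t]
ttttUttt ⇒ tttttUtttt   [U → t U t]
tttttUtttt ⇒ ttttttUttttt   [U → t U t]
ttttttUttttt ⇒ tttttttUtttttt   [U → t U t]
tttttttUtttttt ⇒ tttttttutttttt   [U → u]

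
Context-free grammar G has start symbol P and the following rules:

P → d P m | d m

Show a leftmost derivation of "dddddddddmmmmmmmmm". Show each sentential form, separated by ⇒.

P ⇒ dPm ⇒ ddPmm ⇒ dddPmmm ⇒ ddddPmmmm ⇒ dddddPmmmmm ⇒ ddddddPmmmmmm ⇒ dddddddPmmmmmmm ⇒ ddddddddPmmmmmmmm ⇒ dddddddddmmmmmmmmm

P ⇒ dPm   [P → d P m]
dPm ⇒ ddPmm   [P → d P m]
ddPmm ⇒ dddPmmm   [P → d P m]
dddPmmm ⇒ ddddPmmmm   [P → d P m]
ddddPmmmm ⇒ dddddPmmmmm   [P → d P m]
dddddPmmmmm ⇒ ddddddPmmmmmm   [P → d P m]
ddddddPmmmmmm ⇒ dddddddPmmmmmmm   [P → d P m]
dddddddPmmmmmmm ⇒ ddddddddPmmmmmmmm   [P → d P m]
ddddddddPmmmmmmmm ⇒ dddddddddmmmmmmmmm   [P → d m]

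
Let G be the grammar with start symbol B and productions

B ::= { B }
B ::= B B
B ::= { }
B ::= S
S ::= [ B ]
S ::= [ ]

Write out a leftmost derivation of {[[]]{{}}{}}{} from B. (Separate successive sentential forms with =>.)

B => BB   [B ::= B B]
BB => {B}B   [B ::= { B }]
{B}B => {BB}B   [B ::= B B]
{BB}B => {BBB}B   [B ::= B B]
{BBB}B => {SBB}B   [B ::= S]
{SBB}B => {[B]BB}B   [S ::= [ B ]]
{[B]BB}B => {[S]BB}B   [B ::= S]
{[S]BB}B => {[[]]BB}B   [S ::= [ ]]
{[[]]BB}B => {[[]]{B}B}B   [B ::= { B }]
{[[]]{B}B}B => {[[]]{{}}B}B   [B ::= { }]
{[[]]{{}}B}B => {[[]]{{}}{}}B   [B ::= { }]
{[[]]{{}}{}}B => {[[]]{{}}{}}{}   [B ::= { }]

B => BB => {B}B => {BB}B => {BBB}B => {SBB}B => {[B]BB}B => {[S]BB}B => {[[]]BB}B => {[[]]{B}B}B => {[[]]{{}}B}B => {[[]]{{}}{}}B => {[[]]{{}}{}}{}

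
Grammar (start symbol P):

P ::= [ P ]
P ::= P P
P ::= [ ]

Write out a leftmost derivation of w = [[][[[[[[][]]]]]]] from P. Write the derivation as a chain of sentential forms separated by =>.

P => [P] => [PP] => [[]P] => [[][P]] => [[][[P]]] => [[][[[P]]]] => [[][[[[P]]]]] => [[][[[[[P]]]]]] => [[][[[[[PP]]]]]] => [[][[[[[[]P]]]]]] => [[][[[[[[][]]]]]]]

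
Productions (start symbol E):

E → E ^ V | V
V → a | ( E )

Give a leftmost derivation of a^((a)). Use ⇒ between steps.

E ⇒ E^V ⇒ V^V ⇒ a^V ⇒ a^(E) ⇒ a^(V) ⇒ a^((E)) ⇒ a^((V)) ⇒ a^((a))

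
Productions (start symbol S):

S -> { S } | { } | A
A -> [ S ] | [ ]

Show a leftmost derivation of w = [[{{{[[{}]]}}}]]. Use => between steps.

S => A   [S -> A]
A => [S]   [A -> [ S ]]
[S] => [A]   [S -> A]
[A] => [[S]]   [A -> [ S ]]
[[S]] => [[{S}]]   [S -> { S }]
[[{S}]] => [[{{S}}]]   [S -> { S }]
[[{{S}}]] => [[{{{S}}}]]   [S -> { S }]
[[{{{S}}}]] => [[{{{A}}}]]   [S -> A]
[[{{{A}}}]] => [[{{{[S]}}}]]   [A -> [ S ]]
[[{{{[S]}}}]] => [[{{{[A]}}}]]   [S -> A]
[[{{{[A]}}}]] => [[{{{[[S]]}}}]]   [A -> [ S ]]
[[{{{[[S]]}}}]] => [[{{{[[{}]]}}}]]   [S -> { }]

S => A => [S] => [A] => [[S]] => [[{S}]] => [[{{S}}]] => [[{{{S}}}]] => [[{{{A}}}]] => [[{{{[S]}}}]] => [[{{{[A]}}}]] => [[{{{[[S]]}}}]] => [[{{{[[{}]]}}}]]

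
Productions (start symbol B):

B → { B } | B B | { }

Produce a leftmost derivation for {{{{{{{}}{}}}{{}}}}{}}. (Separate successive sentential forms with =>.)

B => {B} => {BB} => {{B}B} => {{{B}}B} => {{{BB}}B} => {{{{B}B}}B} => {{{{{B}}B}}B} => {{{{{BB}}B}}B} => {{{{{{B}B}}B}}B} => {{{{{{{}}B}}B}}B} => {{{{{{{}}{}}}B}}B} => {{{{{{{}}{}}}{B}}}B} => {{{{{{{}}{}}}{{}}}}B} => {{{{{{{}}{}}}{{}}}}{}}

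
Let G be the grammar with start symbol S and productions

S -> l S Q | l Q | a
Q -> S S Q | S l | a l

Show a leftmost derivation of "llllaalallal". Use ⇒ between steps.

S ⇒ lSQ   [S -> l S Q]
lSQ ⇒ llQQ   [S -> l Q]
llQQ ⇒ llSlQ   [Q -> S l]
llSlQ ⇒ lllSQlQ   [S -> l S Q]
lllSQlQ ⇒ llllSQQlQ   [S -> l S Q]
llllSQQlQ ⇒ llllaQQlQ   [S -> a]
llllaQQlQ ⇒ llllaalQlQ   [Q -> a l]
llllaalQlQ ⇒ llllaalallQ   [Q -> a l]
llllaalallQ ⇒ llllaalallal   [Q -> a l]

S⇒lSQ⇒llQQ⇒llSlQ⇒lllSQlQ⇒llllSQQlQ⇒llllaQQlQ⇒llllaalQlQ⇒llllaalallQ⇒llllaalallal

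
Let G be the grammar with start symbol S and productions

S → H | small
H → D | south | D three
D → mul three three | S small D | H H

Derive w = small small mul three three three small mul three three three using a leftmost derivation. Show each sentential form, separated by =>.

S => H => D three => S small D three => H small D three => D three small D three => S small D three small D three => small small D three small D three => small small mul three three three small D three => small small mul three three three small mul three three three

S => H   [S → H]
H => D three   [H → D three]
D three => S small D three   [D → S small D]
S small D three => H small D three   [S → H]
H small D three => D three small D three   [H → D three]
D three small D three => S small D three small D three   [D → S small D]
S small D three small D three => small small D three small D three   [S → small]
small small D three small D three => small small mul three three three small D three   [D → mul three three]
small small mul three three three small D three => small small mul three three three small mul three three three   [D → mul three three]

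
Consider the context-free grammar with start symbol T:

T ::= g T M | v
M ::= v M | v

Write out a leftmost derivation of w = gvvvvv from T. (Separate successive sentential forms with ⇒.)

T ⇒ gTM   [T ::= g T M]
gTM ⇒ gvM   [T ::= v]
gvM ⇒ gvvM   [M ::= v M]
gvvM ⇒ gvvvM   [M ::= v M]
gvvvM ⇒ gvvvvM   [M ::= v M]
gvvvvM ⇒ gvvvvv   [M ::= v]

T ⇒ gTM ⇒ gvM ⇒ gvvM ⇒ gvvvM ⇒ gvvvvM ⇒ gvvvvv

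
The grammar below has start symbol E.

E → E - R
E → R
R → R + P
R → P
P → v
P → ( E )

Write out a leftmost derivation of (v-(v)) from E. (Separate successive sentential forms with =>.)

E => R   [E → R]
R => P   [R → P]
P => (E)   [P → ( E )]
(E) => (E-R)   [E → E - R]
(E-R) => (R-R)   [E → R]
(R-R) => (P-R)   [R → P]
(P-R) => (v-R)   [P → v]
(v-R) => (v-P)   [R → P]
(v-P) => (v-(E))   [P → ( E )]
(v-(E)) => (v-(R))   [E → R]
(v-(R)) => (v-(P))   [R → P]
(v-(P)) => (v-(v))   [P → v]

E=>R=>P=>(E)=>(E-R)=>(R-R)=>(P-R)=>(v-R)=>(v-P)=>(v-(E))=>(v-(R))=>(v-(P))=>(v-(v))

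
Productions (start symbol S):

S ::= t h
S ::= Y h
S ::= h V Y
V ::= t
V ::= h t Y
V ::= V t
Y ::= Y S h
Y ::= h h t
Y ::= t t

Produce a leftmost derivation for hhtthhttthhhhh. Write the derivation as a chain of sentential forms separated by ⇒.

S ⇒ Yh ⇒ YShh ⇒ YShShh ⇒ hhtShShh ⇒ hhtthhShh ⇒ hhtthhYhhh ⇒ hhtthhYShhhh ⇒ hhtthhttShhhh ⇒ hhtthhttthhhhh

S ⇒ Yh   [S ::= Y h]
Yh ⇒ YShh   [Y ::= Y S h]
YShh ⇒ YShShh   [Y ::= Y S h]
YShShh ⇒ hhtShShh   [Y ::= h h t]
hhtShShh ⇒ hhtthhShh   [S ::= t h]
hhtthhShh ⇒ hhtthhYhhh   [S ::= Y h]
hhtthhYhhh ⇒ hhtthhYShhhh   [Y ::= Y S h]
hhtthhYShhhh ⇒ hhtthhttShhhh   [Y ::= t t]
hhtthhttShhhh ⇒ hhtthhttthhhhh   [S ::= t h]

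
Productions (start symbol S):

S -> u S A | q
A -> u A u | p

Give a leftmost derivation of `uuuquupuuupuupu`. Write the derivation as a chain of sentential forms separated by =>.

S => uSA   [S -> u S A]
uSA => uuSAA   [S -> u S A]
uuSAA => uuuSAAA   [S -> u S A]
uuuSAAA => uuuqAAA   [S -> q]
uuuqAAA => uuuquAuAA   [A -> u A u]
uuuquAuAA => uuuquuAuuAA   [A -> u A u]
uuuquuAuuAA => uuuquupuuAA   [A -> p]
uuuquupuuAA => uuuquupuuuAuA   [A -> u A u]
uuuquupuuuAuA => uuuquupuuupuA   [A -> p]
uuuquupuuupuA => uuuquupuuupuuAu   [A -> u A u]
uuuquupuuupuuAu => uuuquupuuupuupu   [A -> p]

S=>uSA=>uuSAA=>uuuSAAA=>uuuqAAA=>uuuquAuAA=>uuuquuAuuAA=>uuuquupuuAA=>uuuquupuuuAuA=>uuuquupuuupuA=>uuuquupuuupuuAu=>uuuquupuuupuupu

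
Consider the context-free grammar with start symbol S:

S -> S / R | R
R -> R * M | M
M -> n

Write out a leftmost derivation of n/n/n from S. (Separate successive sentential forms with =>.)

S=>S/R=>S/R/R=>R/R/R=>M/R/R=>n/R/R=>n/M/R=>n/n/R=>n/n/M=>n/n/n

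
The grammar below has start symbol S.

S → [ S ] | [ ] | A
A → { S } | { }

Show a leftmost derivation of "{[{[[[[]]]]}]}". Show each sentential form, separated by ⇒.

S ⇒ A ⇒ {S} ⇒ {[S]} ⇒ {[A]} ⇒ {[{S}]} ⇒ {[{[S]}]} ⇒ {[{[[S]]}]} ⇒ {[{[[[S]]]}]} ⇒ {[{[[[[]]]]}]}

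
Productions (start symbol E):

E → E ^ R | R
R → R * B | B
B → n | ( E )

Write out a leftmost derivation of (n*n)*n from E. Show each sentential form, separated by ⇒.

E ⇒ R   [E → R]
R ⇒ R*B   [R → R * B]
R*B ⇒ B*B   [R → B]
B*B ⇒ (E)*B   [B → ( E )]
(E)*B ⇒ (R)*B   [E → R]
(R)*B ⇒ (R*B)*B   [R → R * B]
(R*B)*B ⇒ (B*B)*B   [R → B]
(B*B)*B ⇒ (n*B)*B   [B → n]
(n*B)*B ⇒ (n*n)*B   [B → n]
(n*n)*B ⇒ (n*n)*n   [B → n]

E⇒R⇒R*B⇒B*B⇒(E)*B⇒(R)*B⇒(R*B)*B⇒(B*B)*B⇒(n*B)*B⇒(n*n)*B⇒(n*n)*n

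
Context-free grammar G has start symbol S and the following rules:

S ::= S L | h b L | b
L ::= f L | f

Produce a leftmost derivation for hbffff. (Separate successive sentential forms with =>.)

S => hbL => hbfL => hbffL => hbfffL => hbffff

S => hbL   [S ::= h b L]
hbL => hbfL   [L ::= f L]
hbfL => hbffL   [L ::= f L]
hbffL => hbfffL   [L ::= f L]
hbfffL => hbffff   [L ::= f]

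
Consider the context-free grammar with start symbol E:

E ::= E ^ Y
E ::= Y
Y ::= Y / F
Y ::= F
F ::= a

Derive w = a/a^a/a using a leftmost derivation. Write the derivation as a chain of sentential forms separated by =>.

E=>E^Y=>Y^Y=>Y/F^Y=>F/F^Y=>a/F^Y=>a/a^Y=>a/a^Y/F=>a/a^F/F=>a/a^a/F=>a/a^a/a

E => E^Y   [E ::= E ^ Y]
E^Y => Y^Y   [E ::= Y]
Y^Y => Y/F^Y   [Y ::= Y / F]
Y/F^Y => F/F^Y   [Y ::= F]
F/F^Y => a/F^Y   [F ::= a]
a/F^Y => a/a^Y   [F ::= a]
a/a^Y => a/a^Y/F   [Y ::= Y / F]
a/a^Y/F => a/a^F/F   [Y ::= F]
a/a^F/F => a/a^a/F   [F ::= a]
a/a^a/F => a/a^a/a   [F ::= a]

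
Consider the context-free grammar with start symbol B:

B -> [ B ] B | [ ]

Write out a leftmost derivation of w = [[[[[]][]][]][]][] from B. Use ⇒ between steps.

B⇒[B]B⇒[[B]B]B⇒[[[B]B]B]B⇒[[[[B]B]B]B]B⇒[[[[[]]B]B]B]B⇒[[[[[]][]]B]B]B⇒[[[[[]][]][]]B]B⇒[[[[[]][]][]][]]B⇒[[[[[]][]][]][]][]

B ⇒ [B]B   [B -> [ B ] B]
[B]B ⇒ [[B]B]B   [B -> [ B ] B]
[[B]B]B ⇒ [[[B]B]B]B   [B -> [ B ] B]
[[[B]B]B]B ⇒ [[[[B]B]B]B]B   [B -> [ B ] B]
[[[[B]B]B]B]B ⇒ [[[[[]]B]B]B]B   [B -> [ ]]
[[[[[]]B]B]B]B ⇒ [[[[[]][]]B]B]B   [B -> [ ]]
[[[[[]][]]B]B]B ⇒ [[[[[]][]][]]B]B   [B -> [ ]]
[[[[[]][]][]]B]B ⇒ [[[[[]][]][]][]]B   [B -> [ ]]
[[[[[]][]][]][]]B ⇒ [[[[[]][]][]][]][]   [B -> [ ]]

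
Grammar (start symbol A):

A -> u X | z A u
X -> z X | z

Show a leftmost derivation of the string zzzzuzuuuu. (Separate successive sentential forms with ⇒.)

A ⇒ zAu ⇒ zzAuu ⇒ zzzAuuu ⇒ zzzzAuuuu ⇒ zzzzuXuuuu ⇒ zzzzuzuuuu

A ⇒ zAu   [A -> z A u]
zAu ⇒ zzAuu   [A -> z A u]
zzAuu ⇒ zzzAuuu   [A -> z A u]
zzzAuuu ⇒ zzzzAuuuu   [A -> z A u]
zzzzAuuuu ⇒ zzzzuXuuuu   [A -> u X]
zzzzuXuuuu ⇒ zzzzuzuuuu   [X -> z]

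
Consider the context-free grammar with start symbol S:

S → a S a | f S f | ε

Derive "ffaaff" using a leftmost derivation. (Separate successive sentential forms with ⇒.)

S ⇒ fSf   [S → f S f]
fSf ⇒ ffSff   [S → f S f]
ffSff ⇒ ffaSaff   [S → a S a]
ffaSaff ⇒ ffaaff   [S → ε]

S⇒fSf⇒ffSff⇒ffaSaff⇒ffaaff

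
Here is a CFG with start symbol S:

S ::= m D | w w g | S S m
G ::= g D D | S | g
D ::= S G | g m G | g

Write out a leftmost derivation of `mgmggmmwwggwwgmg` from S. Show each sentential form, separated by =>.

S => mD => mgmG => mgmgDD => mgmggmGD => mgmggmSD => mgmggmSSmD => mgmggmmDSmD => mgmggmmSGSmD => mgmggmmwwgGSmD => mgmggmmwwggSmD => mgmggmmwwggwwgmD => mgmggmmwwggwwgmg

S => mD   [S ::= m D]
mD => mgmG   [D ::= g m G]
mgmG => mgmgDD   [G ::= g D D]
mgmgDD => mgmggmGD   [D ::= g m G]
mgmggmGD => mgmggmSD   [G ::= S]
mgmggmSD => mgmggmSSmD   [S ::= S S m]
mgmggmSSmD => mgmggmmDSmD   [S ::= m D]
mgmggmmDSmD => mgmggmmSGSmD   [D ::= S G]
mgmggmmSGSmD => mgmggmmwwgGSmD   [S ::= w w g]
mgmggmmwwgGSmD => mgmggmmwwggSmD   [G ::= g]
mgmggmmwwggSmD => mgmggmmwwggwwgmD   [S ::= w w g]
mgmggmmwwggwwgmD => mgmggmmwwggwwgmg   [D ::= g]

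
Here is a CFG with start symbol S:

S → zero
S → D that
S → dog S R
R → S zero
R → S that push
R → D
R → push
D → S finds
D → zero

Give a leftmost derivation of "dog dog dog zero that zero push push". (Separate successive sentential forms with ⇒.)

S ⇒ dog S R ⇒ dog dog S R R ⇒ dog dog dog S R R R ⇒ dog dog dog D that R R R ⇒ dog dog dog zero that R R R ⇒ dog dog dog zero that D R R ⇒ dog dog dog zero that zero R R ⇒ dog dog dog zero that zero push R ⇒ dog dog dog zero that zero push push

S ⇒ dog S R   [S → dog S R]
dog S R ⇒ dog dog S R R   [S → dog S R]
dog dog S R R ⇒ dog dog dog S R R R   [S → dog S R]
dog dog dog S R R R ⇒ dog dog dog D that R R R   [S → D that]
dog dog dog D that R R R ⇒ dog dog dog zero that R R R   [D → zero]
dog dog dog zero that R R R ⇒ dog dog dog zero that D R R   [R → D]
dog dog dog zero that D R R ⇒ dog dog dog zero that zero R R   [D → zero]
dog dog dog zero that zero R R ⇒ dog dog dog zero that zero push R   [R → push]
dog dog dog zero that zero push R ⇒ dog dog dog zero that zero push push   [R → push]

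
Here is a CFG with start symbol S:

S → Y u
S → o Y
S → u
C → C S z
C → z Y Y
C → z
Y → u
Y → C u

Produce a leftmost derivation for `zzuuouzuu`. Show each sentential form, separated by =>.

S=>Yu=>Cuu=>CSzuu=>zYYSzuu=>zCuYSzuu=>zzuYSzuu=>zzuuSzuu=>zzuuoYzuu=>zzuuouzuu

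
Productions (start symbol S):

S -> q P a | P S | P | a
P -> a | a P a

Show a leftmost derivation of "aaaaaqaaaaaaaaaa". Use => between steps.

S=>PS=>aPaS=>aaPaaS=>aaaaaS=>aaaaaqPa=>aaaaaqaPaa=>aaaaaqaaPaaa=>aaaaaqaaaPaaaa=>aaaaaqaaaaPaaaaa=>aaaaaqaaaaaaaaaa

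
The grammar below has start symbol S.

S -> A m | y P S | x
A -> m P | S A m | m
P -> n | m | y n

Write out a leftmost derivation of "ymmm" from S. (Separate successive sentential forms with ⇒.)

S ⇒ yPS ⇒ ymS ⇒ ymAm ⇒ ymmm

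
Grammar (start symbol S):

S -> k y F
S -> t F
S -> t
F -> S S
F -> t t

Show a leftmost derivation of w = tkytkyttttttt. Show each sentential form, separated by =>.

S => tF   [S -> t F]
tF => tSS   [F -> S S]
tSS => tkyFS   [S -> k y F]
tkyFS => tkySSS   [F -> S S]
tkySSS => tkytFSS   [S -> t F]
tkytFSS => tkytSSSS   [F -> S S]
tkytSSSS => tkytkyFSSS   [S -> k y F]
tkytkyFSSS => tkytkyttSSS   [F -> t t]
tkytkyttSSS => tkytkytttFSS   [S -> t F]
tkytkytttFSS => tkytkytttttSS   [F -> t t]
tkytkytttttSS => tkytkyttttttS   [S -> t]
tkytkyttttttS => tkytkyttttttt   [S -> t]

S => tF => tSS => tkyFS => tkySSS => tkytFSS => tkytSSSS => tkytkyFSSS => tkytkyttSSS => tkytkytttFSS => tkytkytttttSS => tkytkyttttttS => tkytkyttttttt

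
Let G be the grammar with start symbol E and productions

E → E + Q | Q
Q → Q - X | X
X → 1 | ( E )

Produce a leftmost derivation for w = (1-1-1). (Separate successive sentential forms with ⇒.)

E⇒Q⇒X⇒(E)⇒(Q)⇒(Q-X)⇒(Q-X-X)⇒(X-X-X)⇒(1-X-X)⇒(1-1-X)⇒(1-1-1)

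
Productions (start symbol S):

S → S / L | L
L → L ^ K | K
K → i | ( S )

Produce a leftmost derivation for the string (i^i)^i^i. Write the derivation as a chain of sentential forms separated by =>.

S => L => L^K => L^K^K => K^K^K => (S)^K^K => (L)^K^K => (L^K)^K^K => (K^K)^K^K => (i^K)^K^K => (i^i)^K^K => (i^i)^i^K => (i^i)^i^i

S => L   [S → L]
L => L^K   [L → L ^ K]
L^K => L^K^K   [L → L ^ K]
L^K^K => K^K^K   [L → K]
K^K^K => (S)^K^K   [K → ( S )]
(S)^K^K => (L)^K^K   [S → L]
(L)^K^K => (L^K)^K^K   [L → L ^ K]
(L^K)^K^K => (K^K)^K^K   [L → K]
(K^K)^K^K => (i^K)^K^K   [K → i]
(i^K)^K^K => (i^i)^K^K   [K → i]
(i^i)^K^K => (i^i)^i^K   [K → i]
(i^i)^i^K => (i^i)^i^i   [K → i]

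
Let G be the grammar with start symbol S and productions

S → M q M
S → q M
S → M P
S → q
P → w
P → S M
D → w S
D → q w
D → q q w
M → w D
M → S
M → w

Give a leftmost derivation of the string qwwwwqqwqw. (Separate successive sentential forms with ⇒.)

S ⇒ qM   [S → q M]
qM ⇒ qwD   [M → w D]
qwD ⇒ qwwS   [D → w S]
qwwS ⇒ qwwMqM   [S → M q M]
qwwMqM ⇒ qwwwDqM   [M → w D]
qwwwDqM ⇒ qwwwwSqM   [D → w S]
qwwwwSqM ⇒ qwwwwqqM   [S → q]
qwwwwqqM ⇒ qwwwwqqwD   [M → w D]
qwwwwqqwD ⇒ qwwwwqqwqw   [D → q w]

S ⇒ qM ⇒ qwD ⇒ qwwS ⇒ qwwMqM ⇒ qwwwDqM ⇒ qwwwwSqM ⇒ qwwwwqqM ⇒ qwwwwqqwD ⇒ qwwwwqqwqw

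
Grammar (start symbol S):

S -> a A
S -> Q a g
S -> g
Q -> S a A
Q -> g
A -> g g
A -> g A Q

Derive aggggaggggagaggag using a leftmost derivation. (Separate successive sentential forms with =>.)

S => Qag => SaAag => QagaAag => SaAagaAag => aAaAagaAag => agAQaAagaAag => agggQaAagaAag => aggggaAagaAag => aggggagAQagaAag => aggggagggQagaAag => aggggaggggagaAag => aggggaggggagaggag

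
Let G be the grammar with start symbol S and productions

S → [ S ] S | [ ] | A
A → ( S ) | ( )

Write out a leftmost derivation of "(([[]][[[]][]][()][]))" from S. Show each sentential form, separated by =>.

S => A => (S) => (A) => ((S)) => (([S]S)) => (([[]]S)) => (([[]][S]S)) => (([[]][[S]S]S)) => (([[]][[[]]S]S)) => (([[]][[[]][]]S)) => (([[]][[[]][]][S]S)) => (([[]][[[]][]][A]S)) => (([[]][[[]][]][()]S)) => (([[]][[[]][]][()][]))

S => A   [S → A]
A => (S)   [A → ( S )]
(S) => (A)   [S → A]
(A) => ((S))   [A → ( S )]
((S)) => (([S]S))   [S → [ S ] S]
(([S]S)) => (([[]]S))   [S → [ ]]
(([[]]S)) => (([[]][S]S))   [S → [ S ] S]
(([[]][S]S)) => (([[]][[S]S]S))   [S → [ S ] S]
(([[]][[S]S]S)) => (([[]][[[]]S]S))   [S → [ ]]
(([[]][[[]]S]S)) => (([[]][[[]][]]S))   [S → [ ]]
(([[]][[[]][]]S)) => (([[]][[[]][]][S]S))   [S → [ S ] S]
(([[]][[[]][]][S]S)) => (([[]][[[]][]][A]S))   [S → A]
(([[]][[[]][]][A]S)) => (([[]][[[]][]][()]S))   [A → ( )]
(([[]][[[]][]][()]S)) => (([[]][[[]][]][()][]))   [S → [ ]]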